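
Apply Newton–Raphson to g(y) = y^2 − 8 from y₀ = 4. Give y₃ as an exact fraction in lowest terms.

577/204

g'(y) = 2y.
g(4) = 8, g'(4) = 8, so y₁ = 4 − 8/8 = 3.
g(3) = 1, g'(3) = 6, so y₂ = 3 − 1/6 = 17/6.
g(17/6) = 1/36, g'(17/6) = 17/3, so y₃ = (17/6) − (1/36)/(17/3) = 577/204.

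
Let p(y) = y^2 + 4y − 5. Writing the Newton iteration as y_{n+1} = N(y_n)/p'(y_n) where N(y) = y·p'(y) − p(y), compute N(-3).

p'(y) = 2y + 4.
N(y) = y·p'(y) − p(y) = y·(2y + 4) − (y^2 + 4y − 5) = y^2 + 5.
N(-3) = 14.

14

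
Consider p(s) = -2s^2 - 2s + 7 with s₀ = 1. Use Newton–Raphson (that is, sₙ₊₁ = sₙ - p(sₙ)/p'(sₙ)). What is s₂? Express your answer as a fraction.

p'(s) = -4s - 2.
p(1) = 3, p'(1) = -6, so s₁ = 1 - 3/(-6) = 3/2.
p(3/2) = -1/2, p'(3/2) = -8, so s₂ = (3/2) - (-1/2)/(-8) = 23/16.

23/16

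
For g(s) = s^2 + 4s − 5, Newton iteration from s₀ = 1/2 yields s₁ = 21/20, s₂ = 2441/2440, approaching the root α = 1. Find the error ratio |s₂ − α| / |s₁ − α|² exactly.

s₁ − α = 21/20 − 1 = 1/20, so |s₁ − α| = 1/20.
s₂ − α = 2441/2440 − 1 = 1/2440, so |s₂ − α| = 1/2440.
|s₁ − α|² = 1/400.
Ratio = (1/2440) / (1/400) = 10/61.

10/61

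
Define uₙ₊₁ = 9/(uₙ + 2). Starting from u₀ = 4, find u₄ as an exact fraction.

288/127

u₁ = 9/(4 + 2) = 3/2.
u₂ = 9/(3/2 + 2) = 18/7.
u₃ = 9/(18/7 + 2) = 63/32.
u₄ = 9/(63/32 + 2) = 288/127.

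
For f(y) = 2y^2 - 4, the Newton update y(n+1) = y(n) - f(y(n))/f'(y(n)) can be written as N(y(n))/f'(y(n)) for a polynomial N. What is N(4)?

36

f'(y) = 4y.
N(y) = y·f'(y) - f(y) = y·(4y) - (2y^2 - 4) = 2y^2 + 4.
N(4) = 36.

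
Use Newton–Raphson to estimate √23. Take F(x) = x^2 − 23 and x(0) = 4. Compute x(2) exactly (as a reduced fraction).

2993/624

F'(x) = 2x.
F(4) = −7, F'(4) = 8, so x(1) = 4 − (−7)/8 = 39/8.
F(39/8) = 49/64, F'(39/8) = 39/4, so x(2) = (39/8) − (49/64)/(39/4) = 2993/624.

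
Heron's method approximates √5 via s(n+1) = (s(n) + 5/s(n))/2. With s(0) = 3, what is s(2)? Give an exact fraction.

s(1) = (3 + 5/3)/2 = 7/3.
s(2) = (7/3 + 5/(7/3))/2 = 47/21.

47/21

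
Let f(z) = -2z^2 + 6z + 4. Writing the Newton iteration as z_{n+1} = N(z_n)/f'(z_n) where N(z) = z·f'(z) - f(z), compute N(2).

f'(z) = -4z + 6.
N(z) = z·f'(z) - f(z) = z·(-4z + 6) - (-2z^2 + 6z + 4) = -2z^2 - 4.
N(2) = -12.

-12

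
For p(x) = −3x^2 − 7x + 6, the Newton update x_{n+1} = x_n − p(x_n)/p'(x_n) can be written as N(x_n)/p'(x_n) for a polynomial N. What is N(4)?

−54

p'(x) = −6x − 7.
N(x) = x·p'(x) − p(x) = x·(−6x − 7) − (−3x^2 − 7x + 6) = −3x^2 − 6.
N(4) = −54.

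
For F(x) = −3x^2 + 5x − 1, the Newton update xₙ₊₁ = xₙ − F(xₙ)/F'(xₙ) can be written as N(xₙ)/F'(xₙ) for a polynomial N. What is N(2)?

F'(x) = −6x + 5.
N(x) = x·F'(x) − F(x) = x·(−6x + 5) − (−3x^2 + 5x − 1) = −3x^2 + 1.
N(2) = −11.

−11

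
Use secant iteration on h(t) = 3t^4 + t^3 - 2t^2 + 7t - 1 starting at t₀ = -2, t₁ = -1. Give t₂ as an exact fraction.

h(-2) = 17, h(-1) = -8. t₂ = (-1) - (-8)·((-1) - (-2))/((-8) - 17) = -33/25.

-33/25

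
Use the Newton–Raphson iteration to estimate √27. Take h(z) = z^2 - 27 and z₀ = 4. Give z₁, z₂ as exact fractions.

h'(z) = 2z.
h(4) = -11, h'(4) = 8, so z₁ = 4 - (-11)/8 = 43/8.
h(43/8) = 121/64, h'(43/8) = 43/4, so z₂ = (43/8) - (121/64)/(43/4) = 3577/688.

z₁ = 43/8, z₂ = 3577/688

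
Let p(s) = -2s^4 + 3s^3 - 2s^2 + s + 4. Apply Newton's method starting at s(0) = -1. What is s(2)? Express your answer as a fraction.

p'(s) = -8s^3 + 9s^2 - 4s + 1.
p(-1) = -4, p'(-1) = 22, so s(1) = (-1) - (-4)/22 = -9/11.
p(-9/11) = -10196/14641, p'(-9/11) = 19538/1331, so s(2) = (-9/11) - (-10196/14641)/(19538/1331) = -82823/107459.

-82823/107459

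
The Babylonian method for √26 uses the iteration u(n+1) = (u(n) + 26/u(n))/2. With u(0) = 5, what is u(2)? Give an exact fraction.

u(1) = (5 + 26/5)/2 = 51/10.
u(2) = (51/10 + 26/(51/10))/2 = 5201/1020.

5201/1020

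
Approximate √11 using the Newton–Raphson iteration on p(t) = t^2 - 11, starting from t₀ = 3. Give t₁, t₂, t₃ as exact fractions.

p'(t) = 2t.
p(3) = -2, p'(3) = 6, so t₁ = 3 - (-2)/6 = 10/3.
p(10/3) = 1/9, p'(10/3) = 20/3, so t₂ = (10/3) - (1/9)/(20/3) = 199/60.
p(199/60) = 1/3600, p'(199/60) = 199/30, so t₃ = (199/60) - (1/3600)/(199/30) = 79201/23880.

t₁ = 10/3, t₂ = 199/60, t₃ = 79201/23880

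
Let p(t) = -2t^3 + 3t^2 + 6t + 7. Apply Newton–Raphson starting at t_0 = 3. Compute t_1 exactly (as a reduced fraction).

44/15

p'(t) = -6t^2 + 6t + 6.
p(3) = -2, p'(3) = -30, so t_1 = 3 - (-2)/(-30) = 44/15.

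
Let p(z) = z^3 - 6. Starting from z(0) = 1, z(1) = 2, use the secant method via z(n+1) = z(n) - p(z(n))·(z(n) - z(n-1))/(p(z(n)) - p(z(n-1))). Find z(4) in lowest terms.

p(1) = -5, p(2) = 2. z(2) = 2 - 2·(2 - 1)/(2 - (-5)) = 12/7.
p(2) = 2, p(12/7) = -330/343. z(3) = (12/7) - (-330/343)·((12/7) - 2)/((-330/343) - 2) = 459/254.
p(12/7) = -330/343, p(459/254) = -1619805/16387064. z(4) = (459/254) - (-1619805/16387064)·((459/254) - (12/7))/((-1619805/16387064) - (-330/343)) = 17817764/9802299.

17817764/9802299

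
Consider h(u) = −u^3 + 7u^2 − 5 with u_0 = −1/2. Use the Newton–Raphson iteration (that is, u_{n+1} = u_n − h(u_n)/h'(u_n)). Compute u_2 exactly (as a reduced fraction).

h'(u) = −3u^2 + 14u.
h(−1/2) = −25/8, h'(−1/2) = −31/4, so u_1 = (−1/2) − (−25/8)/(−31/4) = −28/31.
h(−28/31) = 43125/29791, h'(−28/31) = −14504/961, so u_2 = (−28/31) − (43125/29791)/(−14504/961) = −362987/449624.

−362987/449624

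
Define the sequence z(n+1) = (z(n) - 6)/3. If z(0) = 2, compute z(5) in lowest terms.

z(1) = (2 - 6)/3 = -4/3.
z(2) = ((-4/3) - 6)/3 = -22/9.
z(3) = ((-22/9) - 6)/3 = -76/27.
z(4) = ((-76/27) - 6)/3 = -238/81.
z(5) = ((-238/81) - 6)/3 = -724/243.

-724/243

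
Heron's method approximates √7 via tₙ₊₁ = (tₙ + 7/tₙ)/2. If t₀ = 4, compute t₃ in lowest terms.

t₁ = (4 + 7/4)/2 = 23/8.
t₂ = (23/8 + 7/(23/8))/2 = 977/368.
t₃ = (977/368 + 7/(977/368))/2 = 1902497/719072.

1902497/719072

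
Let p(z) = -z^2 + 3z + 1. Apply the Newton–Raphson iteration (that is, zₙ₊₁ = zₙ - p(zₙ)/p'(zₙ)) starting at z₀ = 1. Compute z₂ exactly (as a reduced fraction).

-5/7

p'(z) = -2z + 3.
p(1) = 3, p'(1) = 1, so z₁ = 1 - 3/1 = -2.
p(-2) = -9, p'(-2) = 7, so z₂ = (-2) - (-9)/7 = -5/7.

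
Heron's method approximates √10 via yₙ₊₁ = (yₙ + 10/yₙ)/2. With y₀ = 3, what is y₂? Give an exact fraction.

721/228

y₁ = (3 + 10/3)/2 = 19/6.
y₂ = (19/6 + 10/(19/6))/2 = 721/228.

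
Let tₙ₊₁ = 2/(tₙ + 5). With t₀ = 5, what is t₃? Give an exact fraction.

t₁ = 2/(5 + 5) = 1/5.
t₂ = 2/(1/5 + 5) = 5/13.
t₃ = 2/(5/13 + 5) = 13/35.

13/35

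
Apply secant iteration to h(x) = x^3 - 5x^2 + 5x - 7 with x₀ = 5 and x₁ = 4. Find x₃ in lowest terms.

h(5) = 18, h(4) = -3. x₂ = 4 - (-3)·(4 - 5)/((-3) - 18) = 29/7.
h(4) = -3, h(29/7) = -342/343. x₃ = (29/7) - (-342/343)·((29/7) - 4)/((-342/343) - (-3)) = 965/229.

965/229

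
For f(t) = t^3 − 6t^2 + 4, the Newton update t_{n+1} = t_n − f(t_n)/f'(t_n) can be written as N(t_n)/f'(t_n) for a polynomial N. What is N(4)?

f'(t) = 3t^2 − 12t.
N(t) = t·f'(t) − f(t) = t·(3t^2 − 12t) − (t^3 − 6t^2 + 4) = 2t^3 − 6t^2 − 4.
N(4) = 28.

28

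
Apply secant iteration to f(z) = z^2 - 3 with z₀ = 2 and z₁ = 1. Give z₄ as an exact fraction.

f(2) = 1, f(1) = -2. z₂ = 1 - (-2)·(1 - 2)/((-2) - 1) = 5/3.
f(1) = -2, f(5/3) = -2/9. z₃ = (5/3) - (-2/9)·((5/3) - 1)/((-2/9) - (-2)) = 7/4.
f(5/3) = -2/9, f(7/4) = 1/16. z₄ = (7/4) - (1/16)·((7/4) - (5/3))/((1/16) - (-2/9)) = 71/41.

71/41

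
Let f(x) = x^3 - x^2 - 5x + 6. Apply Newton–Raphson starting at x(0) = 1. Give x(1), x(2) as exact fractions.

x(1) = 5/4, x(2) = 13/10

f'(x) = 3x^2 - 2x - 5.
f(1) = 1, f'(1) = -4, so x(1) = 1 - 1/(-4) = 5/4.
f(5/4) = 9/64, f'(5/4) = -45/16, so x(2) = (5/4) - (9/64)/(-45/16) = 13/10.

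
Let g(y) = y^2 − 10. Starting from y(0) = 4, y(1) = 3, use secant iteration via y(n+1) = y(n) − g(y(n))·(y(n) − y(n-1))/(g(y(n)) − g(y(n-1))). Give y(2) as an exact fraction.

22/7

g(4) = 6, g(3) = −1. y(2) = 3 − (−1)·(3 − 4)/((−1) − 6) = 22/7.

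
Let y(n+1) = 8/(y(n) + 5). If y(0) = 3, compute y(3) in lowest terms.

24/19

y(1) = 8/(3 + 5) = 1.
y(2) = 8/(1 + 5) = 4/3.
y(3) = 8/(4/3 + 5) = 24/19.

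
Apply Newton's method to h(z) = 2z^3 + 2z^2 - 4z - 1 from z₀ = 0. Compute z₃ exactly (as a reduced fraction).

-107086/466237

h'(z) = 6z^2 + 4z - 4.
h(0) = -1, h'(0) = -4, so z₁ = 0 - (-1)/(-4) = -1/4.
h(-1/4) = 3/32, h'(-1/4) = -37/8, so z₂ = (-1/4) - (3/32)/(-37/8) = -17/74.
h(-17/74) = 45/202612, h'(-17/74) = -12601/2738, so z₃ = (-17/74) - (45/202612)/(-12601/2738) = -107086/466237.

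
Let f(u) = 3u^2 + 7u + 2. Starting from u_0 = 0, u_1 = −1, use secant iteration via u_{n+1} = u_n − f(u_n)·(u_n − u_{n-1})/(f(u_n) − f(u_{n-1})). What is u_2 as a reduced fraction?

f(0) = 2, f(−1) = −2. u_2 = (−1) − (−2)·((−1) − 0)/((−2) − 2) = −1/2.

−1/2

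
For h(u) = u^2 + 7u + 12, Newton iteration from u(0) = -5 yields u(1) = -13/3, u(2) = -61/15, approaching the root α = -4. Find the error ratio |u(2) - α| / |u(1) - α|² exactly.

3/5

u(1) - α = -13/3 - (-4) = -13/3 + 4 = -1/3, so |u(1) - α| = 1/3.
u(2) - α = -61/15 - (-4) = -61/15 + 4 = -1/15, so |u(2) - α| = 1/15.
|u(1) - α|² = 1/9.
Ratio = (1/15) / (1/9) = 3/5.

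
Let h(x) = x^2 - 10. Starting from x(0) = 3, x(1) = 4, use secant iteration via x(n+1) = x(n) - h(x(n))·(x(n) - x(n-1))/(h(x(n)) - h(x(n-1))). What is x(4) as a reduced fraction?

3488/1103

h(3) = -1, h(4) = 6. x(2) = 4 - 6·(4 - 3)/(6 - (-1)) = 22/7.
h(4) = 6, h(22/7) = -6/49. x(3) = (22/7) - (-6/49)·((22/7) - 4)/((-6/49) - 6) = 79/25.
h(22/7) = -6/49, h(79/25) = -9/625. x(4) = (79/25) - (-9/625)·((79/25) - (22/7))/((-9/625) - (-6/49)) = 3488/1103.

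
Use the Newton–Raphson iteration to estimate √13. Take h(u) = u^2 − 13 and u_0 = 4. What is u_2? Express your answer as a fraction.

1673/464

h'(u) = 2u.
h(4) = 3, h'(4) = 8, so u_1 = 4 − 3/8 = 29/8.
h(29/8) = 9/64, h'(29/8) = 29/4, so u_2 = (29/8) − (9/64)/(29/4) = 1673/464.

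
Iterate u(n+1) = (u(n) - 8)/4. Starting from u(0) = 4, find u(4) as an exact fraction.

-169/64

u(1) = (4 - 8)/4 = -1.
u(2) = ((-1) - 8)/4 = -9/4.
u(3) = ((-9/4) - 8)/4 = -41/16.
u(4) = ((-41/16) - 8)/4 = -169/64.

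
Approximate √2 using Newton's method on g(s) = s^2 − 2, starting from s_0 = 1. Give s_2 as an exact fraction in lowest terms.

17/12

g'(s) = 2s.
g(1) = −1, g'(1) = 2, so s_1 = 1 − (−1)/2 = 3/2.
g(3/2) = 1/4, g'(3/2) = 3, so s_2 = (3/2) − (1/4)/3 = 17/12.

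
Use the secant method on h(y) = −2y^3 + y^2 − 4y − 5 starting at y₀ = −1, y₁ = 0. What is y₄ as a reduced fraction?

−14699510/18131523

h(−1) = 2, h(0) = −5. y₂ = 0 − (−5)·(0 − (−1))/((−5) − 2) = −5/7.
h(0) = −5, h(−5/7) = −310/343. y₃ = (−5/7) − (−310/343)·((−5/7) − 0)/((−310/343) − (−5)) = −245/281.
h(−5/7) = −310/343, h(−245/281) = 12720850/22188041. y₄ = (−245/281) − (12720850/22188041)·((−245/281) − (−5/7))/((12720850/22188041) − (−310/343)) = −14699510/18131523.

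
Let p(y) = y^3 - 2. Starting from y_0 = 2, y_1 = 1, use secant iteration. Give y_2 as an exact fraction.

p(2) = 6, p(1) = -1. y_2 = 1 - (-1)·(1 - 2)/((-1) - 6) = 8/7.

8/7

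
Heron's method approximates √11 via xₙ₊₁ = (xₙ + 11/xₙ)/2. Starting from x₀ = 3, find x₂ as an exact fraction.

199/60

x₁ = (3 + 11/3)/2 = 10/3.
x₂ = (10/3 + 11/(10/3))/2 = 199/60.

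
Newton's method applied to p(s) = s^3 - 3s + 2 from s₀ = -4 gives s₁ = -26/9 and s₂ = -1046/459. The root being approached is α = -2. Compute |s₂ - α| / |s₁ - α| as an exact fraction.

16/51

s₁ - α = -26/9 - (-2) = -26/9 + 2 = -8/9, so |s₁ - α| = 8/9.
s₂ - α = -1046/459 - (-2) = -1046/459 + 2 = -128/459, so |s₂ - α| = 128/459.
Ratio = (128/459) / (8/9) = 16/51.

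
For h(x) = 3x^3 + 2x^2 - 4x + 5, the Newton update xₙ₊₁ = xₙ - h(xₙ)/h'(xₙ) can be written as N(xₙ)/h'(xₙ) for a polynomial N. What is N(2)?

h'(x) = 9x^2 + 4x - 4.
N(x) = x·h'(x) - h(x) = x·(9x^2 + 4x - 4) - (3x^3 + 2x^2 - 4x + 5) = 6x^3 + 2x^2 - 5.
N(2) = 51.

51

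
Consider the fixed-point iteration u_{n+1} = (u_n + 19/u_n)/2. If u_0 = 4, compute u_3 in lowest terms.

u_1 = (4 + 19/4)/2 = 35/8.
u_2 = (35/8 + 19/(35/8))/2 = 2441/560.
u_3 = (2441/560 + 19/(2441/560))/2 = 11916881/2733920.

11916881/2733920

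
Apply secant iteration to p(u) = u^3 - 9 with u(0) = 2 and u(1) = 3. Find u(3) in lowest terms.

p(2) = -1, p(3) = 18. u(2) = 3 - 18·(3 - 2)/(18 - (-1)) = 39/19.
p(3) = 18, p(39/19) = -2412/6859. u(3) = (39/19) - (-2412/6859)·((39/19) - 3)/((-2412/6859) - 18) = 1609/777.

1609/777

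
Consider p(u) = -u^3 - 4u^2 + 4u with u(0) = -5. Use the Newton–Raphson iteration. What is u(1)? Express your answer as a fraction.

p'(u) = -3u^2 - 8u + 4.
p(-5) = 5, p'(-5) = -31, so u(1) = (-5) - 5/(-31) = -150/31.

-150/31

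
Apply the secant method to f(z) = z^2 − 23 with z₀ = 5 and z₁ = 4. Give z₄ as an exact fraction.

f(5) = 2, f(4) = −7. z₂ = 4 − (−7)·(4 − 5)/((−7) − 2) = 43/9.
f(4) = −7, f(43/9) = −14/81. z₃ = (43/9) − (−14/81)·((43/9) − 4)/((−14/81) − (−7)) = 379/79.
f(43/9) = −14/81, f(379/79) = 98/6241. z₄ = (379/79) − (98/6241)·((379/79) − (43/9))/((98/6241) − (−14/81)) = 16325/3404.

16325/3404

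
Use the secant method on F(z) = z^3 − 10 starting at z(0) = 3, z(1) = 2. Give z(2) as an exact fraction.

F(3) = 17, F(2) = −2. z(2) = 2 − (−2)·(2 − 3)/((−2) − 17) = 40/19.

40/19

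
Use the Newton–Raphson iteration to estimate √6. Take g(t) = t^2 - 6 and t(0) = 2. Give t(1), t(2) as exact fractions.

t(1) = 5/2, t(2) = 49/20

g'(t) = 2t.
g(2) = -2, g'(2) = 4, so t(1) = 2 - (-2)/4 = 5/2.
g(5/2) = 1/4, g'(5/2) = 5, so t(2) = (5/2) - (1/4)/5 = 49/20.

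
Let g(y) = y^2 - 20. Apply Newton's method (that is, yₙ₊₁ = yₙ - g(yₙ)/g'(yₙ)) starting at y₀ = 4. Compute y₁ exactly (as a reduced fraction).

g'(y) = 2y.
g(4) = -4, g'(4) = 8, so y₁ = 4 - (-4)/8 = 9/2.

9/2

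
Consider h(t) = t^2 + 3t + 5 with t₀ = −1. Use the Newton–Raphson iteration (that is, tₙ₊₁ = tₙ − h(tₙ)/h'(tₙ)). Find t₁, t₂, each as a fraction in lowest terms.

t₁ = −4, t₂ = −11/5

h'(t) = 2t + 3.
h(−1) = 3, h'(−1) = 1, so t₁ = (−1) − 3/1 = −4.
h(−4) = 9, h'(−4) = −5, so t₂ = (−4) − 9/(−5) = −11/5.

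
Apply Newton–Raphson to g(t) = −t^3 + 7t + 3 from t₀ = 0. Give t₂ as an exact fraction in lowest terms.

g'(t) = −3t^2 + 7.
g(0) = 3, g'(0) = 7, so t₁ = 0 − 3/7 = −3/7.
g(−3/7) = 27/343, g'(−3/7) = 316/49, so t₂ = (−3/7) − (27/343)/(316/49) = −975/2212.

−975/2212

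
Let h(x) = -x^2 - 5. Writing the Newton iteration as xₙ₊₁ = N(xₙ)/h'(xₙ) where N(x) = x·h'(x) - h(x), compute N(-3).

h'(x) = -2x.
N(x) = x·h'(x) - h(x) = x·(-2x) - (-x^2 - 5) = -x^2 + 5.
N(-3) = -4.

-4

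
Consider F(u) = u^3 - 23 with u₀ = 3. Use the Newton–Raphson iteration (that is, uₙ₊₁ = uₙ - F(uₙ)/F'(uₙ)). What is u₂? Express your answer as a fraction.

F'(u) = 3u^2.
F(3) = 4, F'(3) = 27, so u₁ = 3 - 4/27 = 77/27.
F(77/27) = 3824/19683, F'(77/27) = 5929/243, so u₂ = (77/27) - (3824/19683)/(5929/243) = 1365775/480249.

1365775/480249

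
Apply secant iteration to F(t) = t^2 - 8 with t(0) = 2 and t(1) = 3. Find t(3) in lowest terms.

82/29

F(2) = -4, F(3) = 1. t(2) = 3 - 1·(3 - 2)/(1 - (-4)) = 14/5.
F(3) = 1, F(14/5) = -4/25. t(3) = (14/5) - (-4/25)·((14/5) - 3)/((-4/25) - 1) = 82/29.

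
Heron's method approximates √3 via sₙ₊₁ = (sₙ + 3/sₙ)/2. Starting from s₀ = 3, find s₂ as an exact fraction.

7/4

s₁ = (3 + 3/3)/2 = 2.
s₂ = (2 + 3/2)/2 = 7/4.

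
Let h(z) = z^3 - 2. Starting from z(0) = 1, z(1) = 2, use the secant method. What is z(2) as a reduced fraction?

h(1) = -1, h(2) = 6. z(2) = 2 - 6·(2 - 1)/(6 - (-1)) = 8/7.

8/7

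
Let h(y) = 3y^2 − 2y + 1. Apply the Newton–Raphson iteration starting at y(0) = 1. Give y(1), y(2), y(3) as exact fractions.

h'(y) = 6y − 2.
h(1) = 2, h'(1) = 4, so y(1) = 1 − 2/4 = 1/2.
h(1/2) = 3/4, h'(1/2) = 1, so y(2) = (1/2) − (3/4)/1 = −1/4.
h(−1/4) = 27/16, h'(−1/4) = −7/2, so y(3) = (−1/4) − (27/16)/(−7/2) = 13/56.

y(1) = 1/2, y(2) = −1/4, y(3) = 13/56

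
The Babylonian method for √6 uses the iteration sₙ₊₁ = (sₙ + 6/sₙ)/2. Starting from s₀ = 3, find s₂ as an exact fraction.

49/20

s₁ = (3 + 6/3)/2 = 5/2.
s₂ = (5/2 + 6/(5/2))/2 = 49/20.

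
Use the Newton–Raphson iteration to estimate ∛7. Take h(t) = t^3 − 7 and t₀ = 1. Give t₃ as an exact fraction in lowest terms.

591743/301401

h'(t) = 3t^2.
h(1) = −6, h'(1) = 3, so t₁ = 1 − (−6)/3 = 3.
h(3) = 20, h'(3) = 27, so t₂ = 3 − 20/27 = 61/27.
h(61/27) = 89200/19683, h'(61/27) = 3721/243, so t₃ = (61/27) − (89200/19683)/(3721/243) = 591743/301401.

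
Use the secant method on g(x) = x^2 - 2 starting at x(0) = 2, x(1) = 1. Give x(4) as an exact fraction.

g(2) = 2, g(1) = -1. x(2) = 1 - (-1)·(1 - 2)/((-1) - 2) = 4/3.
g(1) = -1, g(4/3) = -2/9. x(3) = (4/3) - (-2/9)·((4/3) - 1)/((-2/9) - (-1)) = 10/7.
g(4/3) = -2/9, g(10/7) = 2/49. x(4) = (10/7) - (2/49)·((10/7) - (4/3))/((2/49) - (-2/9)) = 41/29.

41/29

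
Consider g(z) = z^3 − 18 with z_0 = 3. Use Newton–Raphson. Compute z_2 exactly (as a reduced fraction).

755/288

g'(z) = 3z^2.
g(3) = 9, g'(3) = 27, so z_1 = 3 − 9/27 = 8/3.
g(8/3) = 26/27, g'(8/3) = 64/3, so z_2 = (8/3) − (26/27)/(64/3) = 755/288.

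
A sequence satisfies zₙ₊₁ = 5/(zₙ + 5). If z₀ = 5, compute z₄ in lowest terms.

z₁ = 5/(5 + 5) = 1/2.
z₂ = 5/(1/2 + 5) = 10/11.
z₃ = 5/(10/11 + 5) = 11/13.
z₄ = 5/(11/13 + 5) = 65/76.

65/76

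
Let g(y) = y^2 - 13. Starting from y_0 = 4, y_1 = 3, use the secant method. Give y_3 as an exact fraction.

83/23

g(4) = 3, g(3) = -4. y_2 = 3 - (-4)·(3 - 4)/((-4) - 3) = 25/7.
g(3) = -4, g(25/7) = -12/49. y_3 = (25/7) - (-12/49)·((25/7) - 3)/((-12/49) - (-4)) = 83/23.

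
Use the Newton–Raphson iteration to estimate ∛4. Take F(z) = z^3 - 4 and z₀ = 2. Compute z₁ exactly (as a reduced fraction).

F'(z) = 3z^2.
F(2) = 4, F'(2) = 12, so z₁ = 2 - 4/12 = 5/3.

5/3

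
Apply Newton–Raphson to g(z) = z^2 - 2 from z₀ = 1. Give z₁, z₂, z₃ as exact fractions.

g'(z) = 2z.
g(1) = -1, g'(1) = 2, so z₁ = 1 - (-1)/2 = 3/2.
g(3/2) = 1/4, g'(3/2) = 3, so z₂ = (3/2) - (1/4)/3 = 17/12.
g(17/12) = 1/144, g'(17/12) = 17/6, so z₃ = (17/12) - (1/144)/(17/6) = 577/408.

z₁ = 3/2, z₂ = 17/12, z₃ = 577/408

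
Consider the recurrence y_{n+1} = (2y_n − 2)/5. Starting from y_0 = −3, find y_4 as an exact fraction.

y_1 = (2·(−3) − 2)/5 = −8/5.
y_2 = (2·(−8/5) − 2)/5 = −26/25.
y_3 = (2·(−26/25) − 2)/5 = −102/125.
y_4 = (2·(−102/125) − 2)/5 = −454/625.

−454/625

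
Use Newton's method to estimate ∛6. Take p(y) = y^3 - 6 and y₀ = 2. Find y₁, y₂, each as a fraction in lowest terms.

y₁ = 11/6, y₂ = 1979/1089

p'(y) = 3y^2.
p(2) = 2, p'(2) = 12, so y₁ = 2 - 2/12 = 11/6.
p(11/6) = 35/216, p'(11/6) = 121/12, so y₂ = (11/6) - (35/216)/(121/12) = 1979/1089.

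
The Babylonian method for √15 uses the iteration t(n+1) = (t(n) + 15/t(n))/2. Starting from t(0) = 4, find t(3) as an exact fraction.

7380481/1905632

t(1) = (4 + 15/4)/2 = 31/8.
t(2) = (31/8 + 15/(31/8))/2 = 1921/496.
t(3) = (1921/496 + 15/(1921/496))/2 = 7380481/1905632.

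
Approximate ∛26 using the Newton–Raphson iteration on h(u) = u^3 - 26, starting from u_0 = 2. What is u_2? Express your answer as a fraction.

h'(u) = 3u^2.
h(2) = -18, h'(2) = 12, so u_1 = 2 - (-18)/12 = 7/2.
h(7/2) = 135/8, h'(7/2) = 147/4, so u_2 = (7/2) - (135/8)/(147/4) = 149/49.

149/49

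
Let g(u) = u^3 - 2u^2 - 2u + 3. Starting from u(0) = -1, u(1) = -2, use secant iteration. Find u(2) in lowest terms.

-13/11

g(-1) = 2, g(-2) = -9. u(2) = (-2) - (-9)·((-2) - (-1))/((-9) - 2) = -13/11.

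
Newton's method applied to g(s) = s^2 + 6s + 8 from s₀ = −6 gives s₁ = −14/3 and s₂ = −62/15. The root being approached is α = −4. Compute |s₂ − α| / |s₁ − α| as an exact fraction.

1/5

s₁ − α = −14/3 − (−4) = −14/3 + 4 = −2/3, so |s₁ − α| = 2/3.
s₂ − α = −62/15 − (−4) = −62/15 + 4 = −2/15, so |s₂ − α| = 2/15.
Ratio = (2/15) / (2/3) = 1/5.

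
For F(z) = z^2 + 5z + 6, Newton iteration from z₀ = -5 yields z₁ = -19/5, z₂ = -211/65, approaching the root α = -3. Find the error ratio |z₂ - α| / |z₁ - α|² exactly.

z₁ - α = -19/5 - (-3) = -19/5 + 3 = -4/5, so |z₁ - α| = 4/5.
z₂ - α = -211/65 - (-3) = -211/65 + 3 = -16/65, so |z₂ - α| = 16/65.
|z₁ - α|² = 16/25.
Ratio = (16/65) / (16/25) = 5/13.

5/13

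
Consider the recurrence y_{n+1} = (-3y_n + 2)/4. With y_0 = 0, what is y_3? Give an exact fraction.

y_1 = (-3·0 + 2)/4 = 1/2.
y_2 = (-3·(1/2) + 2)/4 = 1/8.
y_3 = (-3·(1/8) + 2)/4 = 13/32.

13/32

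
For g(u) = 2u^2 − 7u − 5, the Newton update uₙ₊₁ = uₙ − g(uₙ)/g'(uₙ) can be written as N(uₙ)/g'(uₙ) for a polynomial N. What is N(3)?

23

g'(u) = 4u − 7.
N(u) = u·g'(u) − g(u) = u·(4u − 7) − (2u^2 − 7u − 5) = 2u^2 + 5.
N(3) = 23.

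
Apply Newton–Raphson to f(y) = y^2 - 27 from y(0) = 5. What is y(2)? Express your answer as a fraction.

1351/260

f'(y) = 2y.
f(5) = -2, f'(5) = 10, so y(1) = 5 - (-2)/10 = 26/5.
f(26/5) = 1/25, f'(26/5) = 52/5, so y(2) = (26/5) - (1/25)/(52/5) = 1351/260.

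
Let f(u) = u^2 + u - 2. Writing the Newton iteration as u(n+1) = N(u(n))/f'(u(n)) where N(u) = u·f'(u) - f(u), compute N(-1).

3

f'(u) = 2u + 1.
N(u) = u·f'(u) - f(u) = u·(2u + 1) - (u^2 + u - 2) = u^2 + 2.
N(-1) = 3.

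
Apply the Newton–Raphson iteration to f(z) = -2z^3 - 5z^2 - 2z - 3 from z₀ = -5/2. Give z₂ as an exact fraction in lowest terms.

-904623/385526

f'(z) = -6z^2 - 10z - 2.
f(-5/2) = 2, f'(-5/2) = -29/2, so z₁ = (-5/2) - 2/(-29/2) = -137/58.
f(-137/58) = 4512/24389, f'(-137/58) = -19941/1682, so z₂ = (-137/58) - (4512/24389)/(-19941/1682) = -904623/385526.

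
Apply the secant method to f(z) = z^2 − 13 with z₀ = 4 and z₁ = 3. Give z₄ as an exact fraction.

f(4) = 3, f(3) = −4. z₂ = 3 − (−4)·(3 − 4)/((−4) − 3) = 25/7.
f(3) = −4, f(25/7) = −12/49. z₃ = (25/7) − (−12/49)·((25/7) − 3)/((−12/49) − (−4)) = 83/23.
f(25/7) = −12/49, f(83/23) = 12/529. z₄ = (83/23) − (12/529)·((83/23) − (25/7))/((12/529) − (−12/49)) = 1042/289.

1042/289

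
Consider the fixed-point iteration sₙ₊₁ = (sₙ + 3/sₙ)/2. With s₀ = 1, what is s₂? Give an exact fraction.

7/4

s₁ = (1 + 3/1)/2 = 2.
s₂ = (2 + 3/2)/2 = 7/4.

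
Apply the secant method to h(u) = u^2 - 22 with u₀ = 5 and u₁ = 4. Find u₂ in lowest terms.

h(5) = 3, h(4) = -6. u₂ = 4 - (-6)·(4 - 5)/((-6) - 3) = 14/3.

14/3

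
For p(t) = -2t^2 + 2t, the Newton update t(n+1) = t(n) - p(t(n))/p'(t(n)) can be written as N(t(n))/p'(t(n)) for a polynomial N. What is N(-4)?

p'(t) = -4t + 2.
N(t) = t·p'(t) - p(t) = t·(-4t + 2) - (-2t^2 + 2t) = -2t^2.
N(-4) = -32.

-32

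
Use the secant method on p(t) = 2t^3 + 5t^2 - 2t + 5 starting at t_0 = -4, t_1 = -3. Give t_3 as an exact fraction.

-48001/15544

p(-4) = -35, p(-3) = 2. t_2 = (-3) - 2·((-3) - (-4))/(2 - (-35)) = -113/37.
p(-3) = 2, p(-113/37) = 39130/50653. t_3 = (-113/37) - (39130/50653)·((-113/37) - (-3))/((39130/50653) - 2) = -48001/15544.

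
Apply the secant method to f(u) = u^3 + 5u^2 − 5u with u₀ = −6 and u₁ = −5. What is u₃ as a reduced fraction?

f(−6) = −6, f(−5) = 25. u₂ = (−5) − 25·((−5) − (−6))/(25 − (−6)) = −180/31.
f(−5) = 25, f(−180/31) = 54900/29791. u₃ = (−180/31) − (54900/29791)·((−180/31) − (−5))/((54900/29791) − 25) = −32400/5519.

−32400/5519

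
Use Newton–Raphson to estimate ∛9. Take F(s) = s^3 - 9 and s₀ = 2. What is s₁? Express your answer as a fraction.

F'(s) = 3s^2.
F(2) = -1, F'(2) = 12, so s₁ = 2 - (-1)/12 = 25/12.

25/12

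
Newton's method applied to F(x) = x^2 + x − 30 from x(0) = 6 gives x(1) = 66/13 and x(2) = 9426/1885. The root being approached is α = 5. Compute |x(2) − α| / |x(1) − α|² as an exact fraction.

13/145

x(1) − α = 66/13 − 5 = 1/13, so |x(1) − α| = 1/13.
x(2) − α = 9426/1885 − 5 = 1/1885, so |x(2) − α| = 1/1885.
|x(1) − α|² = 1/169.
Ratio = (1/1885) / (1/169) = 13/145.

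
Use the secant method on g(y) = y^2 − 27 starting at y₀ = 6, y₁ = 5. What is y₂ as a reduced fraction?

g(6) = 9, g(5) = −2. y₂ = 5 − (−2)·(5 − 6)/((−2) − 9) = 57/11.

57/11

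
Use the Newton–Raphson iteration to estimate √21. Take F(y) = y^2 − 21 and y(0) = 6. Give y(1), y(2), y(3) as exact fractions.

F'(y) = 2y.
F(6) = 15, F'(6) = 12, so y(1) = 6 − 15/12 = 19/4.
F(19/4) = 25/16, F'(19/4) = 19/2, so y(2) = (19/4) − (25/16)/(19/2) = 697/152.
F(697/152) = 625/23104, F'(697/152) = 697/76, so y(3) = (697/152) − (625/23104)/(697/76) = 970993/211888.

y(1) = 19/4, y(2) = 697/152, y(3) = 970993/211888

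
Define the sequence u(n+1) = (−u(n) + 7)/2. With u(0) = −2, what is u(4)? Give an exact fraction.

u(1) = (−(−2) + 7)/2 = 9/2.
u(2) = (−(9/2) + 7)/2 = 5/4.
u(3) = (−(5/4) + 7)/2 = 23/8.
u(4) = (−(23/8) + 7)/2 = 33/16.

33/16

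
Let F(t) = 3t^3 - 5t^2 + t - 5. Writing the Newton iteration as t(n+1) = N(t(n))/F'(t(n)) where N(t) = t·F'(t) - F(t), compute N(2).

F'(t) = 9t^2 - 10t + 1.
N(t) = t·F'(t) - F(t) = t·(9t^2 - 10t + 1) - (3t^3 - 5t^2 + t - 5) = 6t^3 - 5t^2 + 5.
N(2) = 33.

33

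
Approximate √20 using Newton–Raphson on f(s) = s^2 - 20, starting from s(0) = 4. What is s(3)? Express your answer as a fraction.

f'(s) = 2s.
f(4) = -4, f'(4) = 8, so s(1) = 4 - (-4)/8 = 9/2.
f(9/2) = 1/4, f'(9/2) = 9, so s(2) = (9/2) - (1/4)/9 = 161/36.
f(161/36) = 1/1296, f'(161/36) = 161/18, so s(3) = (161/36) - (1/1296)/(161/18) = 51841/11592.

51841/11592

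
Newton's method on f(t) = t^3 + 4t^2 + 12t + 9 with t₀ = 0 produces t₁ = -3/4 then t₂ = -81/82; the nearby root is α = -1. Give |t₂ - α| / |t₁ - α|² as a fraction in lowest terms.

8/41

t₁ - α = -3/4 - (-1) = -3/4 + 1 = 1/4, so |t₁ - α| = 1/4.
t₂ - α = -81/82 - (-1) = -81/82 + 1 = 1/82, so |t₂ - α| = 1/82.
|t₁ - α|² = 1/16.
Ratio = (1/82) / (1/16) = 8/41.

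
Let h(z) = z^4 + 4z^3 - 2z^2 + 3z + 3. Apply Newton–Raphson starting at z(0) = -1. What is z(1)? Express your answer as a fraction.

-2/3

h'(z) = 4z^3 + 12z^2 - 4z + 3.
h(-1) = -5, h'(-1) = 15, so z(1) = (-1) - (-5)/15 = -2/3.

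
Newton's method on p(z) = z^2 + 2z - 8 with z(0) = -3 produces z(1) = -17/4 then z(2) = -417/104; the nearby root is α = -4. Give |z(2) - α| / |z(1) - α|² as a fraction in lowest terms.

z(1) - α = -17/4 - (-4) = -17/4 + 4 = -1/4, so |z(1) - α| = 1/4.
z(2) - α = -417/104 - (-4) = -417/104 + 4 = -1/104, so |z(2) - α| = 1/104.
|z(1) - α|² = 1/16.
Ratio = (1/104) / (1/16) = 2/13.

2/13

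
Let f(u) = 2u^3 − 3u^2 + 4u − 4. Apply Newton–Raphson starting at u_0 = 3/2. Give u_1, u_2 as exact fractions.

f'(u) = 6u^2 − 6u + 4.
f(3/2) = 2, f'(3/2) = 17/2, so u_1 = (3/2) − 2/(17/2) = 43/34.
f(43/34) = 1504/4913, f'(43/34) = 3473/578, so u_2 = (43/34) − (1504/4913)/(3473/578) = 143323/118082.

u_1 = 43/34, u_2 = 143323/118082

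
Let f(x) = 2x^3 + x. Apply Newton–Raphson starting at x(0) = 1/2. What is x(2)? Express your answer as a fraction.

4/155

f'(x) = 6x^2 + 1.
f(1/2) = 3/4, f'(1/2) = 5/2, so x(1) = (1/2) − (3/4)/(5/2) = 1/5.
f(1/5) = 27/125, f'(1/5) = 31/25, so x(2) = (1/5) − (27/125)/(31/25) = 4/155.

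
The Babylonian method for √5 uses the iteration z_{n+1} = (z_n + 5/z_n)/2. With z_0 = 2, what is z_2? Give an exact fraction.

161/72

z_1 = (2 + 5/2)/2 = 9/4.
z_2 = (9/4 + 5/(9/4))/2 = 161/72.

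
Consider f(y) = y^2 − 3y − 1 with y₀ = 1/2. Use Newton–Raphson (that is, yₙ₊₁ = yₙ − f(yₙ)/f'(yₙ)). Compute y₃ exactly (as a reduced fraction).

f'(y) = 2y − 3.
f(1/2) = −9/4, f'(1/2) = −2, so y₁ = (1/2) − (−9/4)/(−2) = −5/8.
f(−5/8) = 81/64, f'(−5/8) = −17/4, so y₂ = (−5/8) − (81/64)/(−17/4) = −89/272.
f(−89/272) = 6561/73984, f'(−89/272) = −497/136, so y₃ = (−89/272) − (6561/73984)/(−497/136) = −81905/270368.

−81905/270368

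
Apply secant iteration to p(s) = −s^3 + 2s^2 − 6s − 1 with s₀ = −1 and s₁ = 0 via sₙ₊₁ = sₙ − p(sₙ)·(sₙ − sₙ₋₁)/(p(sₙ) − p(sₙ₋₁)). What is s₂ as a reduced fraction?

p(−1) = 8, p(0) = −1. s₂ = 0 − (−1)·(0 − (−1))/((−1) − 8) = −1/9.

−1/9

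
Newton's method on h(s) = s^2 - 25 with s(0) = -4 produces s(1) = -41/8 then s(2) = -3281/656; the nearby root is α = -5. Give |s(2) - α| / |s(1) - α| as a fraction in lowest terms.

1/82

s(1) - α = -41/8 - (-5) = -41/8 + 5 = -1/8, so |s(1) - α| = 1/8.
s(2) - α = -3281/656 - (-5) = -3281/656 + 5 = -1/656, so |s(2) - α| = 1/656.
Ratio = (1/656) / (1/8) = 1/82.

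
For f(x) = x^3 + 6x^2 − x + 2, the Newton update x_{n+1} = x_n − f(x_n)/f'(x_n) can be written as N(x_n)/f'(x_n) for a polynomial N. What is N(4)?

222

f'(x) = 3x^2 + 12x − 1.
N(x) = x·f'(x) − f(x) = x·(3x^2 + 12x − 1) − (x^3 + 6x^2 − x + 2) = 2x^3 + 6x^2 − 2.
N(4) = 222.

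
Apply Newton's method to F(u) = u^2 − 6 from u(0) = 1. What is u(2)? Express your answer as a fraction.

F'(u) = 2u.
F(1) = −5, F'(1) = 2, so u(1) = 1 − (−5)/2 = 7/2.
F(7/2) = 25/4, F'(7/2) = 7, so u(2) = (7/2) − (25/4)/7 = 73/28.

73/28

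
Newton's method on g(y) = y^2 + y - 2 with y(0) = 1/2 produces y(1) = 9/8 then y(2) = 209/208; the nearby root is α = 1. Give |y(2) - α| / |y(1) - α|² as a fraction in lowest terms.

4/13

y(1) - α = 9/8 - 1 = 1/8, so |y(1) - α| = 1/8.
y(2) - α = 209/208 - 1 = 1/208, so |y(2) - α| = 1/208.
|y(1) - α|² = 1/64.
Ratio = (1/208) / (1/64) = 4/13.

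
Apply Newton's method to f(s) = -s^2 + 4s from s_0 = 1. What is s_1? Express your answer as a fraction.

-1/2

f'(s) = -2s + 4.
f(1) = 3, f'(1) = 2, so s_1 = 1 - 3/2 = -1/2.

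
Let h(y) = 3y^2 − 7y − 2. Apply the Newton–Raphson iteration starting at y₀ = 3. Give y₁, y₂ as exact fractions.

h'(y) = 6y − 7.
h(3) = 4, h'(3) = 11, so y₁ = 3 − 4/11 = 29/11.
h(29/11) = 48/121, h'(29/11) = 97/11, so y₂ = (29/11) − (48/121)/(97/11) = 2765/1067.

y₁ = 29/11, y₂ = 2765/1067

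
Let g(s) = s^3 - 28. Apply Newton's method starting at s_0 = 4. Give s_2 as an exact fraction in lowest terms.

g'(s) = 3s^2.
g(4) = 36, g'(4) = 48, so s_1 = 4 - 36/48 = 13/4.
g(13/4) = 405/64, g'(13/4) = 507/16, so s_2 = (13/4) - (405/64)/(507/16) = 1031/338.

1031/338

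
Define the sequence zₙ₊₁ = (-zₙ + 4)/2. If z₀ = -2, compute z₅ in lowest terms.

23/16

z₁ = (-(-2) + 4)/2 = 3.
z₂ = (-3 + 4)/2 = 1/2.
z₃ = (-(1/2) + 4)/2 = 7/4.
z₄ = (-(7/4) + 4)/2 = 9/8.
z₅ = (-(9/8) + 4)/2 = 23/16.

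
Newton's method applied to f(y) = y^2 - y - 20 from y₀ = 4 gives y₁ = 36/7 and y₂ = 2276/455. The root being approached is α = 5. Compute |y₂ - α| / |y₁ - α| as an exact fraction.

y₁ - α = 36/7 - 5 = 1/7, so |y₁ - α| = 1/7.
y₂ - α = 2276/455 - 5 = 1/455, so |y₂ - α| = 1/455.
Ratio = (1/455) / (1/7) = 1/65.

1/65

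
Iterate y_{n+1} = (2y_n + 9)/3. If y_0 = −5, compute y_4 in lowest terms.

y_1 = (2·(−5) + 9)/3 = −1/3.
y_2 = (2·(−1/3) + 9)/3 = 25/9.
y_3 = (2·(25/9) + 9)/3 = 131/27.
y_4 = (2·(131/27) + 9)/3 = 505/81.

505/81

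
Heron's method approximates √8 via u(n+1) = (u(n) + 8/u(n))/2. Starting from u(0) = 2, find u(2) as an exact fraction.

u(1) = (2 + 8/2)/2 = 3.
u(2) = (3 + 8/3)/2 = 17/6.

17/6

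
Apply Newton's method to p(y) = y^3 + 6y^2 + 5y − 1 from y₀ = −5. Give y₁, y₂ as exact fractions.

y₁ = −99/20, y₂ = −378239/76430

p'(y) = 3y^2 + 12y + 5.
p(−5) = −1, p'(−5) = 20, so y₁ = (−5) − (−1)/20 = −99/20.
p(−99/20) = −179/8000, p'(−99/20) = 7643/400, so y₂ = (−99/20) − (−179/8000)/(7643/400) = −378239/76430.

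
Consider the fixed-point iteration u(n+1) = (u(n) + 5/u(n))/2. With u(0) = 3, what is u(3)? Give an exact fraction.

u(1) = (3 + 5/3)/2 = 7/3.
u(2) = (7/3 + 5/(7/3))/2 = 47/21.
u(3) = (47/21 + 5/(47/21))/2 = 2207/987.

2207/987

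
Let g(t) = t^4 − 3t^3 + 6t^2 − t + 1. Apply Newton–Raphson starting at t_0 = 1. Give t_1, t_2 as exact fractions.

g'(t) = 4t^3 − 9t^2 + 12t − 1.
g(1) = 4, g'(1) = 6, so t_1 = 1 − 4/6 = 1/3.
g(1/3) = 100/81, g'(1/3) = 58/27, so t_2 = (1/3) − (100/81)/(58/27) = −7/29.

t_1 = 1/3, t_2 = −7/29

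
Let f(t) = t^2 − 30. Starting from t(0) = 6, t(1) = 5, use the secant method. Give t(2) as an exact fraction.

f(6) = 6, f(5) = −5. t(2) = 5 − (−5)·(5 − 6)/((−5) − 6) = 60/11.

60/11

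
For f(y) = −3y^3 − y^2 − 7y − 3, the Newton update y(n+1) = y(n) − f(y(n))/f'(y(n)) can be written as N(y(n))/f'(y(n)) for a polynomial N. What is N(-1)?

f'(y) = −9y^2 − 2y − 7.
N(y) = y·f'(y) − f(y) = y·(−9y^2 − 2y − 7) − (−3y^3 − y^2 − 7y − 3) = −6y^3 − y^2 + 3.
N(-1) = 8.

8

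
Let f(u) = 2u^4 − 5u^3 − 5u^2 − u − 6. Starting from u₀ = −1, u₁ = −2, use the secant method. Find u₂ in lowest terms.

f(−1) = −3, f(−2) = 48. u₂ = (−2) − 48·((−2) − (−1))/(48 − (−3)) = −18/17.

−18/17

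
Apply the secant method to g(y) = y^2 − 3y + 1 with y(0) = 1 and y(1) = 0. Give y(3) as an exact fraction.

2/5

g(1) = −1, g(0) = 1. y(2) = 0 − 1·(0 − 1)/(1 − (−1)) = 1/2.
g(0) = 1, g(1/2) = −1/4. y(3) = (1/2) − (−1/4)·((1/2) − 0)/((−1/4) − 1) = 2/5.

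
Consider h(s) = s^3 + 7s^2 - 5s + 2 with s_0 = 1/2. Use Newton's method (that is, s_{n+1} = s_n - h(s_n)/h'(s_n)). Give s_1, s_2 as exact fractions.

s_1 = 0, s_2 = 2/5

h'(s) = 3s^2 + 14s - 5.
h(1/2) = 11/8, h'(1/2) = 11/4, so s_1 = (1/2) - (11/8)/(11/4) = 0.
h(0) = 2, h'(0) = -5, so s_2 = 0 - 2/(-5) = 2/5.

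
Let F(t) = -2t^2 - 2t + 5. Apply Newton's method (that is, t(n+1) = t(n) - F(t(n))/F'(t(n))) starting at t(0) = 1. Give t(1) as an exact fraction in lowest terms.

7/6

F'(t) = -4t - 2.
F(1) = 1, F'(1) = -6, so t(1) = 1 - 1/(-6) = 7/6.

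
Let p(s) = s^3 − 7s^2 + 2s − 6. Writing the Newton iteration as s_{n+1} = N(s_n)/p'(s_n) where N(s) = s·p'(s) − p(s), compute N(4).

22

p'(s) = 3s^2 − 14s + 2.
N(s) = s·p'(s) − p(s) = s·(3s^2 − 14s + 2) − (s^3 − 7s^2 + 2s − 6) = 2s^3 − 7s^2 + 6.
N(4) = 22.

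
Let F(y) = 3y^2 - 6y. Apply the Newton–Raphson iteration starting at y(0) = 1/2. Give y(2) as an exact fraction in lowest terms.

-1/40

F'(y) = 6y - 6.
F(1/2) = -9/4, F'(1/2) = -3, so y(1) = (1/2) - (-9/4)/(-3) = -1/4.
F(-1/4) = 27/16, F'(-1/4) = -15/2, so y(2) = (-1/4) - (27/16)/(-15/2) = -1/40.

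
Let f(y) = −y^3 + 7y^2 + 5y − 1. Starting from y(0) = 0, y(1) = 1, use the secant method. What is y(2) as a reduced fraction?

1/11

f(0) = −1, f(1) = 10. y(2) = 1 − 10·(1 − 0)/(10 − (−1)) = 1/11.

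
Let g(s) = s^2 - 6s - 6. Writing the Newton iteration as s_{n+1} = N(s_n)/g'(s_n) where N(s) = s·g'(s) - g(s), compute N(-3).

15

g'(s) = 2s - 6.
N(s) = s·g'(s) - g(s) = s·(2s - 6) - (s^2 - 6s - 6) = s^2 + 6.
N(-3) = 15.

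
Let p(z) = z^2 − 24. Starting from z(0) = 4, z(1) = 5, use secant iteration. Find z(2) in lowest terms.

44/9

p(4) = −8, p(5) = 1. z(2) = 5 − 1·(5 − 4)/(1 − (−8)) = 44/9.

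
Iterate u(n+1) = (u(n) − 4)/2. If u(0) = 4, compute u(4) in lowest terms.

−7/2

u(1) = (4 − 4)/2 = 0.
u(2) = (0 − 4)/2 = −2.
u(3) = ((−2) − 4)/2 = −3.
u(4) = ((−3) − 4)/2 = −7/2.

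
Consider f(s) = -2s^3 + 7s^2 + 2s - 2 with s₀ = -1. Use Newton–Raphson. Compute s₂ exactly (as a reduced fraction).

f'(s) = -6s^2 + 14s + 2.
f(-1) = 5, f'(-1) = -18, so s₁ = (-1) - 5/(-18) = -13/18.
f(-13/18) = 700/729, f'(-13/18) = -607/54, so s₂ = (-13/18) - (700/729)/(-607/54) = -20873/32778.

-20873/32778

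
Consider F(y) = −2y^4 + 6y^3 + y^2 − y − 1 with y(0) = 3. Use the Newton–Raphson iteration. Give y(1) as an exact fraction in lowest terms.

F'(y) = −8y^3 + 18y^2 + 2y − 1.
F(3) = 5, F'(3) = −49, so y(1) = 3 − 5/(−49) = 152/49.

152/49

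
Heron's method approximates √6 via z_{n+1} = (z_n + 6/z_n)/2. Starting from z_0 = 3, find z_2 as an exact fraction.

49/20

z_1 = (3 + 6/3)/2 = 5/2.
z_2 = (5/2 + 6/(5/2))/2 = 49/20.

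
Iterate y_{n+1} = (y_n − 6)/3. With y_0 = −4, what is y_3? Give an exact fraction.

y_1 = ((−4) − 6)/3 = −10/3.
y_2 = ((−10/3) − 6)/3 = −28/9.
y_3 = ((−28/9) − 6)/3 = −82/27.

−82/27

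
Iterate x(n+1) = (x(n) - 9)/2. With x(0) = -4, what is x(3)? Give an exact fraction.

-67/8

x(1) = ((-4) - 9)/2 = -13/2.
x(2) = ((-13/2) - 9)/2 = -31/4.
x(3) = ((-31/4) - 9)/2 = -67/8.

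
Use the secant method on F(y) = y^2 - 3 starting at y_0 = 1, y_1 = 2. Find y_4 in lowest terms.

97/56

F(1) = -2, F(2) = 1. y_2 = 2 - 1·(2 - 1)/(1 - (-2)) = 5/3.
F(2) = 1, F(5/3) = -2/9. y_3 = (5/3) - (-2/9)·((5/3) - 2)/((-2/9) - 1) = 19/11.
F(5/3) = -2/9, F(19/11) = -2/121. y_4 = (19/11) - (-2/121)·((19/11) - (5/3))/((-2/121) - (-2/9)) = 97/56.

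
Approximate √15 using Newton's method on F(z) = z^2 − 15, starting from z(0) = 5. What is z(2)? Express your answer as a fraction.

31/8

F'(z) = 2z.
F(5) = 10, F'(5) = 10, so z(1) = 5 − 10/10 = 4.
F(4) = 1, F'(4) = 8, so z(2) = 4 − 1/8 = 31/8.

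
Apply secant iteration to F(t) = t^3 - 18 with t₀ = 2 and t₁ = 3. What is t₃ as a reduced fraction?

F(2) = -10, F(3) = 9. t₂ = 3 - 9·(3 - 2)/(9 - (-10)) = 48/19.
F(3) = 9, F(48/19) = -12870/6859. t₃ = (48/19) - (-12870/6859)·((48/19) - 3)/((-12870/6859) - 9) = 2402/921.

2402/921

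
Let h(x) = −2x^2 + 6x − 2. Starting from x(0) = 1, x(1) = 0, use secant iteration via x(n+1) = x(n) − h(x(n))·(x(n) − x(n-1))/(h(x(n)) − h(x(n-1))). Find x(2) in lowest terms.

h(1) = 2, h(0) = −2. x(2) = 0 − (−2)·(0 − 1)/((−2) − 2) = 1/2.

1/2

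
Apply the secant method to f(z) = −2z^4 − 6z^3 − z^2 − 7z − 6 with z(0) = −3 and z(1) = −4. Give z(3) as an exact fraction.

−52984428/17243803

f(−3) = 6, f(−4) = −122. z(2) = (−4) − (−122)·((−4) − (−3))/((−122) − 6) = −195/64.
f(−4) = −122, f(−195/64) = 28461807/8388608. z(3) = (−195/64) − (28461807/8388608)·((−195/64) − (−4))/((28461807/8388608) − (−122)) = −52984428/17243803.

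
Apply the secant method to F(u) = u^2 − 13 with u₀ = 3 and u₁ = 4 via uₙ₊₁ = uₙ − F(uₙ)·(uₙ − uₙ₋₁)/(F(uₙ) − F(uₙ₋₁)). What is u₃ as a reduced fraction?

191/53

F(3) = −4, F(4) = 3. u₂ = 4 − 3·(4 − 3)/(3 − (−4)) = 25/7.
F(4) = 3, F(25/7) = −12/49. u₃ = (25/7) − (−12/49)·((25/7) − 4)/((−12/49) − 3) = 191/53.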